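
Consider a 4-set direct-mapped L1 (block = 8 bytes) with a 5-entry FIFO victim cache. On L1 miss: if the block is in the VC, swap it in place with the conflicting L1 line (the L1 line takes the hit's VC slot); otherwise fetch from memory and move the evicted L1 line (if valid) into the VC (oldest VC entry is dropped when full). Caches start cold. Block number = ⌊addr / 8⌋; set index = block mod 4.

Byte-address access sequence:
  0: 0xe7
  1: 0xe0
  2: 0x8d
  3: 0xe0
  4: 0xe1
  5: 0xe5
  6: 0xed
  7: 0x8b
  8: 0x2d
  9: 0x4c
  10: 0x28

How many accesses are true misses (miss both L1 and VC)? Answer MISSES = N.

MISSES = 5

#0 0xe7→b28/s0 MISS; vc=[]
#1 0xe0→b28/s0 L1-HIT; vc=[]
#2 0x8d→b17/s1 MISS; vc=[]
#3 0xe0→b28/s0 L1-HIT; vc=[]
#4 0xe1→b28/s0 L1-HIT; vc=[]
#5 0xe5→b28/s0 L1-HIT; vc=[]
#6 0xed→b29/s1 MISS; vc=[17]
#7 0x8b→b17/s1 VC-HIT; vc=[29]
#8 0x2d→b5/s1 MISS; vc=[29,17]
#9 0x4c→b9/s1 MISS; vc=[29,17,5]
#10 0x28→b5/s1 VC-HIT; vc=[29,17,9]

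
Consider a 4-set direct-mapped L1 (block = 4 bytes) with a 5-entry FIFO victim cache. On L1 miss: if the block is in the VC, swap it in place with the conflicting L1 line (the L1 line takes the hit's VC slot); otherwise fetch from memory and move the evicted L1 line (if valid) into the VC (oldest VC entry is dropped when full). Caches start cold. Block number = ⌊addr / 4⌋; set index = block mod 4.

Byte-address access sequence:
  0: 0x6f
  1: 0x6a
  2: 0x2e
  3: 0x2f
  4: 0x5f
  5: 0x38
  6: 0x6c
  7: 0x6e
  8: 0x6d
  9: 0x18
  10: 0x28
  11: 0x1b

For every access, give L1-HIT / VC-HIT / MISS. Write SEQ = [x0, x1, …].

  [0] addr=0x6f blk=27 s=3: MISS | VC []
  [1] addr=0x6a blk=26 s=2: MISS | VC []
  [2] addr=0x2e blk=11 s=3: MISS | VC [27]
  [3] addr=0x2f blk=11 s=3: L1-HIT | VC [27]
  [4] addr=0x5f blk=23 s=3: MISS | VC [27, 11]
  [5] addr=0x38 blk=14 s=2: MISS | VC [27, 11, 26]
  [6] addr=0x6c blk=27 s=3: VC-HIT | VC [23, 11, 26]
  [7] addr=0x6e blk=27 s=3: L1-HIT | VC [23, 11, 26]
  [8] addr=0x6d blk=27 s=3: L1-HIT | VC [23, 11, 26]
  [9] addr=0x18 blk=6 s=2: MISS | VC [23, 11, 26, 14]
  [10] addr=0x28 blk=10 s=2: MISS | VC [23, 11, 26, 14, 6]
  [11] addr=0x1b blk=6 s=2: VC-HIT | VC [23, 11, 26, 14, 10]

SEQ = [MISS, MISS, MISS, L1-HIT, MISS, MISS, VC-HIT, L1-HIT, L1-HIT, MISS, MISS, VC-HIT]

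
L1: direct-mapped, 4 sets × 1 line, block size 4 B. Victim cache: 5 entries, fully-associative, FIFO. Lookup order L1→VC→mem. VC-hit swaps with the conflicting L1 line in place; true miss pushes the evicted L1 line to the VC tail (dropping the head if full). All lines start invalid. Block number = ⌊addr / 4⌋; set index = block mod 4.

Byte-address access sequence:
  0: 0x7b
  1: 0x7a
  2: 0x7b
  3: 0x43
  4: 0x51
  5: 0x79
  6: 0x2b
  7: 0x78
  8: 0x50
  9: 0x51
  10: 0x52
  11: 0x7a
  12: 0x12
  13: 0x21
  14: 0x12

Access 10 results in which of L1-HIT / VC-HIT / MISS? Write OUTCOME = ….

0: 0x7b (blk 30, set 2) → MISS  vc=[]
1: 0x7a (blk 30, set 2) → L1-HIT  vc=[]
2: 0x7b (blk 30, set 2) → L1-HIT  vc=[]
3: 0x43 (blk 16, set 0) → MISS  vc=[]
4: 0x51 (blk 20, set 0) → MISS  vc=[16]
5: 0x79 (blk 30, set 2) → L1-HIT  vc=[16]
6: 0x2b (blk 10, set 2) → MISS  vc=[16, 30]
7: 0x78 (blk 30, set 2) → VC-HIT  vc=[16, 10]
8: 0x50 (blk 20, set 0) → L1-HIT  vc=[16, 10]
9: 0x51 (blk 20, set 0) → L1-HIT  vc=[16, 10]
10: 0x52 (blk 20, set 0) → L1-HIT  vc=[16, 10]
11: 0x7a (blk 30, set 2) → L1-HIT  vc=[16, 10]
12: 0x12 (blk 4, set 0) → MISS  vc=[16, 10, 20]
13: 0x21 (blk 8, set 0) → MISS  vc=[16, 10, 20, 4]
14: 0x12 (blk 4, set 0) → VC-HIT  vc=[16, 10, 20, 8]

OUTCOME = L1-HIT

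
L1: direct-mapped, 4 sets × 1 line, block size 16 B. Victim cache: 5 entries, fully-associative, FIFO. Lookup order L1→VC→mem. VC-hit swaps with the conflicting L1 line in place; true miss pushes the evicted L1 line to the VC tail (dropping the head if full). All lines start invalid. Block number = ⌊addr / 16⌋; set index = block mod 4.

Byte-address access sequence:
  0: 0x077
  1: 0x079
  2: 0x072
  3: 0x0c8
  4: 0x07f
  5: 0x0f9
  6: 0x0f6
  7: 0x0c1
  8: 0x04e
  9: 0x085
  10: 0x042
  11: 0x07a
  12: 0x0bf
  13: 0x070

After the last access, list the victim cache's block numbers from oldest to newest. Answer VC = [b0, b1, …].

VC = [15, 12, 8, 11]

#0 0x77→b7/s3 MISS; vc=[]
#1 0x79→b7/s3 L1-HIT; vc=[]
#2 0x72→b7/s3 L1-HIT; vc=[]
#3 0xc8→b12/s0 MISS; vc=[]
#4 0x7f→b7/s3 L1-HIT; vc=[]
#5 0xf9→b15/s3 MISS; vc=[7]
#6 0xf6→b15/s3 L1-HIT; vc=[7]
#7 0xc1→b12/s0 L1-HIT; vc=[7]
#8 0x4e→b4/s0 MISS; vc=[7,12]
#9 0x85→b8/s0 MISS; vc=[7,12,4]
#10 0x42→b4/s0 VC-HIT; vc=[7,12,8]
#11 0x7a→b7/s3 VC-HIT; vc=[15,12,8]
#12 0xbf→b11/s3 MISS; vc=[15,12,8,7]
#13 0x70→b7/s3 VC-HIT; vc=[15,12,8,11]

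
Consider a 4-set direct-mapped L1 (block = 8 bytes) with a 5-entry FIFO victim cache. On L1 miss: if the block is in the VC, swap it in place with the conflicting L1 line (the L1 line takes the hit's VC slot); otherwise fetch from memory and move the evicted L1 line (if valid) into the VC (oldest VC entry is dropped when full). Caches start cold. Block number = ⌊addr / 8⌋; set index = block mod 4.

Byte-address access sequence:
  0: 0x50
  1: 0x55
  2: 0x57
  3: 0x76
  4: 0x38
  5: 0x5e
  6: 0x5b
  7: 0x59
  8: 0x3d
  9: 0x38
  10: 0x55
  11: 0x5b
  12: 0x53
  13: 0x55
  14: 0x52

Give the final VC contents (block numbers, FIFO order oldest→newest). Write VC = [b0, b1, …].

VC = [14, 7]

#0 0x50→b10/s2 MISS; vc=[]
#1 0x55→b10/s2 L1-HIT; vc=[]
#2 0x57→b10/s2 L1-HIT; vc=[]
#3 0x76→b14/s2 MISS; vc=[10]
#4 0x38→b7/s3 MISS; vc=[10]
#5 0x5e→b11/s3 MISS; vc=[10,7]
#6 0x5b→b11/s3 L1-HIT; vc=[10,7]
#7 0x59→b11/s3 L1-HIT; vc=[10,7]
#8 0x3d→b7/s3 VC-HIT; vc=[10,11]
#9 0x38→b7/s3 L1-HIT; vc=[10,11]
#10 0x55→b10/s2 VC-HIT; vc=[14,11]
#11 0x5b→b11/s3 VC-HIT; vc=[14,7]
#12 0x53→b10/s2 L1-HIT; vc=[14,7]
#13 0x55→b10/s2 L1-HIT; vc=[14,7]
#14 0x52→b10/s2 L1-HIT; vc=[14,7]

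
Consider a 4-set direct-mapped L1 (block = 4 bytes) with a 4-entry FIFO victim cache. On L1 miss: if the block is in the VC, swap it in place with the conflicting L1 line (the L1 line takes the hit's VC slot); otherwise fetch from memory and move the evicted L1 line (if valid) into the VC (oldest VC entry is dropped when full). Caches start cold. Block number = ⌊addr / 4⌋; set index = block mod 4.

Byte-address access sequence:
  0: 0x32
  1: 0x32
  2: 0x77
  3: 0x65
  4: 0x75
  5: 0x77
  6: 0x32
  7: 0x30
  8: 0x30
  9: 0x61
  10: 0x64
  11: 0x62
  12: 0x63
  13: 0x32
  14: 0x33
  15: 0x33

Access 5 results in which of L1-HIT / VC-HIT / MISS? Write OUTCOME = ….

#0 0x32→b12/s0 MISS; vc=[]
#1 0x32→b12/s0 L1-HIT; vc=[]
#2 0x77→b29/s1 MISS; vc=[]
#3 0x65→b25/s1 MISS; vc=[29]
#4 0x75→b29/s1 VC-HIT; vc=[25]
#5 0x77→b29/s1 L1-HIT; vc=[25]
#6 0x32→b12/s0 L1-HIT; vc=[25]
#7 0x30→b12/s0 L1-HIT; vc=[25]
#8 0x30→b12/s0 L1-HIT; vc=[25]
#9 0x61→b24/s0 MISS; vc=[25,12]
#10 0x64→b25/s1 VC-HIT; vc=[29,12]
#11 0x62→b24/s0 L1-HIT; vc=[29,12]
#12 0x63→b24/s0 L1-HIT; vc=[29,12]
#13 0x32→b12/s0 VC-HIT; vc=[29,24]
#14 0x33→b12/s0 L1-HIT; vc=[29,24]
#15 0x33→b12/s0 L1-HIT; vc=[29,24]

OUTCOME = L1-HIT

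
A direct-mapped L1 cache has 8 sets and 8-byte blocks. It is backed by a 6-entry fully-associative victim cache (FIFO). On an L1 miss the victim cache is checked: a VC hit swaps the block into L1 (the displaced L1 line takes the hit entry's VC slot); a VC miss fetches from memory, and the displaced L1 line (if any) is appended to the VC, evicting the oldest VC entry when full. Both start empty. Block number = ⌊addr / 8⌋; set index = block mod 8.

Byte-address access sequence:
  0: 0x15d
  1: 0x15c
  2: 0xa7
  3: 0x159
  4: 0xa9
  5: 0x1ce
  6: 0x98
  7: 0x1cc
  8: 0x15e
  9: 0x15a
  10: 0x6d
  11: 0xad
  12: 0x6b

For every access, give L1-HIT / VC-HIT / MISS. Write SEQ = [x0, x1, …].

SEQ = [MISS, L1-HIT, MISS, L1-HIT, MISS, MISS, MISS, L1-HIT, VC-HIT, L1-HIT, MISS, VC-HIT, VC-HIT]

#0 0x15d→b43/s3 MISS; vc=[]
#1 0x15c→b43/s3 L1-HIT; vc=[]
#2 0xa7→b20/s4 MISS; vc=[]
#3 0x159→b43/s3 L1-HIT; vc=[]
#4 0xa9→b21/s5 MISS; vc=[]
#5 0x1ce→b57/s1 MISS; vc=[]
#6 0x98→b19/s3 MISS; vc=[43]
#7 0x1cc→b57/s1 L1-HIT; vc=[43]
#8 0x15e→b43/s3 VC-HIT; vc=[19]
#9 0x15a→b43/s3 L1-HIT; vc=[19]
#10 0x6d→b13/s5 MISS; vc=[19,21]
#11 0xad→b21/s5 VC-HIT; vc=[19,13]
#12 0x6b→b13/s5 VC-HIT; vc=[19,21]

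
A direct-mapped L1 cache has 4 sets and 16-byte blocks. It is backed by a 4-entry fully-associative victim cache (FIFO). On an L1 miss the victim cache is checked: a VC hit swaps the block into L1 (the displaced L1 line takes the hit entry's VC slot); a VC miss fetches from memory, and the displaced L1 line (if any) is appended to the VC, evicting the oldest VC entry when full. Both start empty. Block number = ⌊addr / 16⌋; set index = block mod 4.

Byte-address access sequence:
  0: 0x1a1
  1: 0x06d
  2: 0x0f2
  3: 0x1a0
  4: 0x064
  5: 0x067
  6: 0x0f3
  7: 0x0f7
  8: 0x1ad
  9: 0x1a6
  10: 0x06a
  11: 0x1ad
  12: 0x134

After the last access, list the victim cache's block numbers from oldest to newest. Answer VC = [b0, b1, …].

#0 0x1a1→b26/s2 MISS; vc=[]
#1 0x6d→b6/s2 MISS; vc=[26]
#2 0xf2→b15/s3 MISS; vc=[26]
#3 0x1a0→b26/s2 VC-HIT; vc=[6]
#4 0x64→b6/s2 VC-HIT; vc=[26]
#5 0x67→b6/s2 L1-HIT; vc=[26]
#6 0xf3→b15/s3 L1-HIT; vc=[26]
#7 0xf7→b15/s3 L1-HIT; vc=[26]
#8 0x1ad→b26/s2 VC-HIT; vc=[6]
#9 0x1a6→b26/s2 L1-HIT; vc=[6]
#10 0x6a→b6/s2 VC-HIT; vc=[26]
#11 0x1ad→b26/s2 VC-HIT; vc=[6]
#12 0x134→b19/s3 MISS; vc=[6,15]

VC = [6, 15]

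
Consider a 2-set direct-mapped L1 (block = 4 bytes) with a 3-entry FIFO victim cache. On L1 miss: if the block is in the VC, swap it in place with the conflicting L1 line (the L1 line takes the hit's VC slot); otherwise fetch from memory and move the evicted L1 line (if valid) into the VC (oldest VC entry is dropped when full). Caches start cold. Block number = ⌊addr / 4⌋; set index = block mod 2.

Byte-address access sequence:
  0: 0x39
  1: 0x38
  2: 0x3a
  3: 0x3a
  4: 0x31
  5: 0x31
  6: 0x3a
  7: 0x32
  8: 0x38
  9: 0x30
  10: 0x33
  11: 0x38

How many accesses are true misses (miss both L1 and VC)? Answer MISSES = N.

MISSES = 2

0: 0x39 (blk 14, set 0) → MISS  vc=[]
1: 0x38 (blk 14, set 0) → L1-HIT  vc=[]
2: 0x3a (blk 14, set 0) → L1-HIT  vc=[]
3: 0x3a (blk 14, set 0) → L1-HIT  vc=[]
4: 0x31 (blk 12, set 0) → MISS  vc=[14]
5: 0x31 (blk 12, set 0) → L1-HIT  vc=[14]
6: 0x3a (blk 14, set 0) → VC-HIT  vc=[12]
7: 0x32 (blk 12, set 0) → VC-HIT  vc=[14]
8: 0x38 (blk 14, set 0) → VC-HIT  vc=[12]
9: 0x30 (blk 12, set 0) → VC-HIT  vc=[14]
10: 0x33 (blk 12, set 0) → L1-HIT  vc=[14]
11: 0x38 (blk 14, set 0) → VC-HIT  vc=[12]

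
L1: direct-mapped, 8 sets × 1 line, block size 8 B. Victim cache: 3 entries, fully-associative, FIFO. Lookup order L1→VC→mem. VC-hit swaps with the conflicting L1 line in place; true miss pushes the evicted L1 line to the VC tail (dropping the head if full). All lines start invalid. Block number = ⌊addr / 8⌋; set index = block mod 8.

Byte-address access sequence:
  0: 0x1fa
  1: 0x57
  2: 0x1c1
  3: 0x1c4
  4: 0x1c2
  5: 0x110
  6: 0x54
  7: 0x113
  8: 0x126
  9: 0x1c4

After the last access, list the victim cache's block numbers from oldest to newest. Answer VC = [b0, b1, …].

VC = [10]

0: 0x1fa (blk 63, set 7) → MISS  vc=[]
1: 0x57 (blk 10, set 2) → MISS  vc=[]
2: 0x1c1 (blk 56, set 0) → MISS  vc=[]
3: 0x1c4 (blk 56, set 0) → L1-HIT  vc=[]
4: 0x1c2 (blk 56, set 0) → L1-HIT  vc=[]
5: 0x110 (blk 34, set 2) → MISS  vc=[10]
6: 0x54 (blk 10, set 2) → VC-HIT  vc=[34]
7: 0x113 (blk 34, set 2) → VC-HIT  vc=[10]
8: 0x126 (blk 36, set 4) → MISS  vc=[10]
9: 0x1c4 (blk 56, set 0) → L1-HIT  vc=[10]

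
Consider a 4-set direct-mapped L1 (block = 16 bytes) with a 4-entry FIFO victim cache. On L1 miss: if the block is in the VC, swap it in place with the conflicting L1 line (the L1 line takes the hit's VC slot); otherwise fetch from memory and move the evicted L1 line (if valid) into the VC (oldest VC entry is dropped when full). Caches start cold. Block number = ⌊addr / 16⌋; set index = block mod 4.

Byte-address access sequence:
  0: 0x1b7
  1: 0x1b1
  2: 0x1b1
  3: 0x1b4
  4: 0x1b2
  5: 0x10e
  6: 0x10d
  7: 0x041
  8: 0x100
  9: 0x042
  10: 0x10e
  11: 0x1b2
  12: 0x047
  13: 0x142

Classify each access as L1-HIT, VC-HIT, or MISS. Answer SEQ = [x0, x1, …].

SEQ = [MISS, L1-HIT, L1-HIT, L1-HIT, L1-HIT, MISS, L1-HIT, MISS, VC-HIT, VC-HIT, VC-HIT, L1-HIT, VC-HIT, MISS]

#0 0x1b7→b27/s3 MISS; vc=[]
#1 0x1b1→b27/s3 L1-HIT; vc=[]
#2 0x1b1→b27/s3 L1-HIT; vc=[]
#3 0x1b4→b27/s3 L1-HIT; vc=[]
#4 0x1b2→b27/s3 L1-HIT; vc=[]
#5 0x10e→b16/s0 MISS; vc=[]
#6 0x10d→b16/s0 L1-HIT; vc=[]
#7 0x41→b4/s0 MISS; vc=[16]
#8 0x100→b16/s0 VC-HIT; vc=[4]
#9 0x42→b4/s0 VC-HIT; vc=[16]
#10 0x10e→b16/s0 VC-HIT; vc=[4]
#11 0x1b2→b27/s3 L1-HIT; vc=[4]
#12 0x47→b4/s0 VC-HIT; vc=[16]
#13 0x142→b20/s0 MISS; vc=[16,4]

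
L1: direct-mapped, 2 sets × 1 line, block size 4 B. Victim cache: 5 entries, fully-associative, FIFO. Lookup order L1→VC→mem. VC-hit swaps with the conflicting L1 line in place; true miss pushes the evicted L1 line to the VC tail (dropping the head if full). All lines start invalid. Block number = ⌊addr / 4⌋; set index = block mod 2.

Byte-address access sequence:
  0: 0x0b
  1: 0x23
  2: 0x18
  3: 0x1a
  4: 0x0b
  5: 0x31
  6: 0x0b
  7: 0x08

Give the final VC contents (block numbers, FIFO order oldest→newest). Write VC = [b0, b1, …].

VC = [6, 8, 12]

#0 0xb→b2/s0 MISS; vc=[]
#1 0x23→b8/s0 MISS; vc=[2]
#2 0x18→b6/s0 MISS; vc=[2,8]
#3 0x1a→b6/s0 L1-HIT; vc=[2,8]
#4 0xb→b2/s0 VC-HIT; vc=[6,8]
#5 0x31→b12/s0 MISS; vc=[6,8,2]
#6 0xb→b2/s0 VC-HIT; vc=[6,8,12]
#7 0x8→b2/s0 L1-HIT; vc=[6,8,12]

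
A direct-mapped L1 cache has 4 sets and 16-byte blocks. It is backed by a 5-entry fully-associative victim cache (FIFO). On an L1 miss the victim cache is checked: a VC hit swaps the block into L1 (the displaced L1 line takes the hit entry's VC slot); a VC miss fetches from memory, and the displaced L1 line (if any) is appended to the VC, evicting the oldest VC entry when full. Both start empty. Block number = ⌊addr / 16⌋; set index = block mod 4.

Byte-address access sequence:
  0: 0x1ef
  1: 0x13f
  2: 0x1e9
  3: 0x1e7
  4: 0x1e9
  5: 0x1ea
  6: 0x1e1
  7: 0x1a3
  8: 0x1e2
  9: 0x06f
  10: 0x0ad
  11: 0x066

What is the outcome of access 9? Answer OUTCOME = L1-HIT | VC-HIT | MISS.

OUTCOME = MISS

  [0] addr=0x1ef blk=30 s=2: MISS | VC []
  [1] addr=0x13f blk=19 s=3: MISS | VC []
  [2] addr=0x1e9 blk=30 s=2: L1-HIT | VC []
  [3] addr=0x1e7 blk=30 s=2: L1-HIT | VC []
  [4] addr=0x1e9 blk=30 s=2: L1-HIT | VC []
  [5] addr=0x1ea blk=30 s=2: L1-HIT | VC []
  [6] addr=0x1e1 blk=30 s=2: L1-HIT | VC []
  [7] addr=0x1a3 blk=26 s=2: MISS | VC [30]
  [8] addr=0x1e2 blk=30 s=2: VC-HIT | VC [26]
  [9] addr=0x6f blk=6 s=2: MISS | VC [26, 30]
  [10] addr=0xad blk=10 s=2: MISS | VC [26, 30, 6]
  [11] addr=0x66 blk=6 s=2: VC-HIT | VC [26, 30, 10]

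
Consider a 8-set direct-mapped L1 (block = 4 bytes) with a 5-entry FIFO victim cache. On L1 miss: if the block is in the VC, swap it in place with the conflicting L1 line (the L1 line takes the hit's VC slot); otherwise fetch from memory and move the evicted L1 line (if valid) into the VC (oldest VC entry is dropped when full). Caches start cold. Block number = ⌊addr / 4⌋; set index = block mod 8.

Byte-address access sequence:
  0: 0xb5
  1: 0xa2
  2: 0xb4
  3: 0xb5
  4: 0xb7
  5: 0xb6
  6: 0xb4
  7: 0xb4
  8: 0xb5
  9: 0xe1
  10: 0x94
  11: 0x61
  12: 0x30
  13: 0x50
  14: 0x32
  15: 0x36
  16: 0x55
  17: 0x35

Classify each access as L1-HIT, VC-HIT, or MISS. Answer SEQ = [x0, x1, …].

0: 0xb5 (blk 45, set 5) → MISS  vc=[]
1: 0xa2 (blk 40, set 0) → MISS  vc=[]
2: 0xb4 (blk 45, set 5) → L1-HIT  vc=[]
3: 0xb5 (blk 45, set 5) → L1-HIT  vc=[]
4: 0xb7 (blk 45, set 5) → L1-HIT  vc=[]
5: 0xb6 (blk 45, set 5) → L1-HIT  vc=[]
6: 0xb4 (blk 45, set 5) → L1-HIT  vc=[]
7: 0xb4 (blk 45, set 5) → L1-HIT  vc=[]
8: 0xb5 (blk 45, set 5) → L1-HIT  vc=[]
9: 0xe1 (blk 56, set 0) → MISS  vc=[40]
10: 0x94 (blk 37, set 5) → MISS  vc=[40, 45]
11: 0x61 (blk 24, set 0) → MISS  vc=[40, 45, 56]
12: 0x30 (blk 12, set 4) → MISS  vc=[40, 45, 56]
13: 0x50 (blk 20, set 4) → MISS  vc=[40, 45, 56, 12]
14: 0x32 (blk 12, set 4) → VC-HIT  vc=[40, 45, 56, 20]
15: 0x36 (blk 13, set 5) → MISS  vc=[40, 45, 56, 20, 37]
16: 0x55 (blk 21, set 5) → MISS  vc=[45, 56, 20, 37, 13]
17: 0x35 (blk 13, set 5) → VC-HIT  vc=[45, 56, 20, 37, 21]

SEQ = [MISS, MISS, L1-HIT, L1-HIT, L1-HIT, L1-HIT, L1-HIT, L1-HIT, L1-HIT, MISS, MISS, MISS, MISS, MISS, VC-HIT, MISS, MISS, VC-HIT]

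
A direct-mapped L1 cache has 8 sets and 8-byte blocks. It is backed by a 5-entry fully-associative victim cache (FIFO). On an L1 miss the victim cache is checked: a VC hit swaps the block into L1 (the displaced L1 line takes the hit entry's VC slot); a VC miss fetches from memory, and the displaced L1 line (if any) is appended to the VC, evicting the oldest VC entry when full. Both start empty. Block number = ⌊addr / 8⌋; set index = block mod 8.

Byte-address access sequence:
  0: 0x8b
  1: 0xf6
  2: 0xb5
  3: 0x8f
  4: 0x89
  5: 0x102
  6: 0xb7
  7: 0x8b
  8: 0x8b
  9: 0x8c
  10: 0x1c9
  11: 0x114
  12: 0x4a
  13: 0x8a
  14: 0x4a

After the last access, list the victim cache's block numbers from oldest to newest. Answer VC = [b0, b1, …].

VC = [30, 17, 57]

#0 0x8b→b17/s1 MISS; vc=[]
#1 0xf6→b30/s6 MISS; vc=[]
#2 0xb5→b22/s6 MISS; vc=[30]
#3 0x8f→b17/s1 L1-HIT; vc=[30]
#4 0x89→b17/s1 L1-HIT; vc=[30]
#5 0x102→b32/s0 MISS; vc=[30]
#6 0xb7→b22/s6 L1-HIT; vc=[30]
#7 0x8b→b17/s1 L1-HIT; vc=[30]
#8 0x8b→b17/s1 L1-HIT; vc=[30]
#9 0x8c→b17/s1 L1-HIT; vc=[30]
#10 0x1c9→b57/s1 MISS; vc=[30,17]
#11 0x114→b34/s2 MISS; vc=[30,17]
#12 0x4a→b9/s1 MISS; vc=[30,17,57]
#13 0x8a→b17/s1 VC-HIT; vc=[30,9,57]
#14 0x4a→b9/s1 VC-HIT; vc=[30,17,57]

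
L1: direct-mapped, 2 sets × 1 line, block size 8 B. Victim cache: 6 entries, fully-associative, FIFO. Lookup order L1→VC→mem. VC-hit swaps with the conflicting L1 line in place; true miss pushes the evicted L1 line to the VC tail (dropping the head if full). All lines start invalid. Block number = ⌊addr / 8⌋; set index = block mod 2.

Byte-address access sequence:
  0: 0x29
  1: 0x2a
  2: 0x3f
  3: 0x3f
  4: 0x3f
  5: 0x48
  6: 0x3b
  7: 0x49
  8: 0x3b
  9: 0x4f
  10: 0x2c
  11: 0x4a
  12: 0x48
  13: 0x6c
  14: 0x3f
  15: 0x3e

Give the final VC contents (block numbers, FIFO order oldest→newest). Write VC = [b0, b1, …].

VC = [5, 13, 9]

#0 0x29→b5/s1 MISS; vc=[]
#1 0x2a→b5/s1 L1-HIT; vc=[]
#2 0x3f→b7/s1 MISS; vc=[5]
#3 0x3f→b7/s1 L1-HIT; vc=[5]
#4 0x3f→b7/s1 L1-HIT; vc=[5]
#5 0x48→b9/s1 MISS; vc=[5,7]
#6 0x3b→b7/s1 VC-HIT; vc=[5,9]
#7 0x49→b9/s1 VC-HIT; vc=[5,7]
#8 0x3b→b7/s1 VC-HIT; vc=[5,9]
#9 0x4f→b9/s1 VC-HIT; vc=[5,7]
#10 0x2c→b5/s1 VC-HIT; vc=[9,7]
#11 0x4a→b9/s1 VC-HIT; vc=[5,7]
#12 0x48→b9/s1 L1-HIT; vc=[5,7]
#13 0x6c→b13/s1 MISS; vc=[5,7,9]
#14 0x3f→b7/s1 VC-HIT; vc=[5,13,9]
#15 0x3e→b7/s1 L1-HIT; vc=[5,13,9]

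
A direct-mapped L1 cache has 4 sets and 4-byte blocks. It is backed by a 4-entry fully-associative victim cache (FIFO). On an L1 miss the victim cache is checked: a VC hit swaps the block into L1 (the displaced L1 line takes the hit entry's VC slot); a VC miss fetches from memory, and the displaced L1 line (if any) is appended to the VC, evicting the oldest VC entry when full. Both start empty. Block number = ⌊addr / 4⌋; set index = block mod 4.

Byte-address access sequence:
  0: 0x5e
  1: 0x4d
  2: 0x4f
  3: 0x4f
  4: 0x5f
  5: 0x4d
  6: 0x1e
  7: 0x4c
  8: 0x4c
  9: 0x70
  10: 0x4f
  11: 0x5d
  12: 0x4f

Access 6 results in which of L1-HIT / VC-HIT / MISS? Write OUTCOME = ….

#0 0x5e→b23/s3 MISS; vc=[]
#1 0x4d→b19/s3 MISS; vc=[23]
#2 0x4f→b19/s3 L1-HIT; vc=[23]
#3 0x4f→b19/s3 L1-HIT; vc=[23]
#4 0x5f→b23/s3 VC-HIT; vc=[19]
#5 0x4d→b19/s3 VC-HIT; vc=[23]
#6 0x1e→b7/s3 MISS; vc=[23,19]
#7 0x4c→b19/s3 VC-HIT; vc=[23,7]
#8 0x4c→b19/s3 L1-HIT; vc=[23,7]
#9 0x70→b28/s0 MISS; vc=[23,7]
#10 0x4f→b19/s3 L1-HIT; vc=[23,7]
#11 0x5d→b23/s3 VC-HIT; vc=[19,7]
#12 0x4f→b19/s3 VC-HIT; vc=[23,7]

OUTCOME = MISS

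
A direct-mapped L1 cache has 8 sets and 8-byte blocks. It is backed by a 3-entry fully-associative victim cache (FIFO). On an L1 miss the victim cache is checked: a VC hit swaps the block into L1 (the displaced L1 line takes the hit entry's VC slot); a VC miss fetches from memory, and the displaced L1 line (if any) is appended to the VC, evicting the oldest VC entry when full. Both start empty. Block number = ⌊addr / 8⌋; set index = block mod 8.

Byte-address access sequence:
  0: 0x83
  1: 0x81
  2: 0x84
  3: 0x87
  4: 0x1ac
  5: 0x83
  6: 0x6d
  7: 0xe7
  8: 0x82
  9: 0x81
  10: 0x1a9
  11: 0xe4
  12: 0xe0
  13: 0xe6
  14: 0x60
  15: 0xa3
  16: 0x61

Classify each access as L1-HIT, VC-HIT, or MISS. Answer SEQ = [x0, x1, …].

  [0] addr=0x83 blk=16 s=0: MISS | VC []
  [1] addr=0x81 blk=16 s=0: L1-HIT | VC []
  [2] addr=0x84 blk=16 s=0: L1-HIT | VC []
  [3] addr=0x87 blk=16 s=0: L1-HIT | VC []
  [4] addr=0x1ac blk=53 s=5: MISS | VC []
  [5] addr=0x83 blk=16 s=0: L1-HIT | VC []
  [6] addr=0x6d blk=13 s=5: MISS | VC [53]
  [7] addr=0xe7 blk=28 s=4: MISS | VC [53]
  [8] addr=0x82 blk=16 s=0: L1-HIT | VC [53]
  [9] addr=0x81 blk=16 s=0: L1-HIT | VC [53]
  [10] addr=0x1a9 blk=53 s=5: VC-HIT | VC [13]
  [11] addr=0xe4 blk=28 s=4: L1-HIT | VC [13]
  [12] addr=0xe0 blk=28 s=4: L1-HIT | VC [13]
  [13] addr=0xe6 blk=28 s=4: L1-HIT | VC [13]
  [14] addr=0x60 blk=12 s=4: MISS | VC [13, 28]
  [15] addr=0xa3 blk=20 s=4: MISS | VC [13, 28, 12]
  [16] addr=0x61 blk=12 s=4: VC-HIT | VC [13, 28, 20]

SEQ = [MISS, L1-HIT, L1-HIT, L1-HIT, MISS, L1-HIT, MISS, MISS, L1-HIT, L1-HIT, VC-HIT, L1-HIT, L1-HIT, L1-HIT, MISS, MISS, VC-HIT]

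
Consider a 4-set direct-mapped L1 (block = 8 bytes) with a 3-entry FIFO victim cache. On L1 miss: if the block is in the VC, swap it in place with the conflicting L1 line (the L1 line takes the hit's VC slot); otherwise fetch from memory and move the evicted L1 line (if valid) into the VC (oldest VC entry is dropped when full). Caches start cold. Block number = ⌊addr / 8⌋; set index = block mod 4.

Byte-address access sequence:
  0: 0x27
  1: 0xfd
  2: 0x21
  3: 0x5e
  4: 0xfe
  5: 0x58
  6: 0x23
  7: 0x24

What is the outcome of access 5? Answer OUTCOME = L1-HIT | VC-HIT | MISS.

OUTCOME = VC-HIT

#0 0x27→b4/s0 MISS; vc=[]
#1 0xfd→b31/s3 MISS; vc=[]
#2 0x21→b4/s0 L1-HIT; vc=[]
#3 0x5e→b11/s3 MISS; vc=[31]
#4 0xfe→b31/s3 VC-HIT; vc=[11]
#5 0x58→b11/s3 VC-HIT; vc=[31]
#6 0x23→b4/s0 L1-HIT; vc=[31]
#7 0x24→b4/s0 L1-HIT; vc=[31]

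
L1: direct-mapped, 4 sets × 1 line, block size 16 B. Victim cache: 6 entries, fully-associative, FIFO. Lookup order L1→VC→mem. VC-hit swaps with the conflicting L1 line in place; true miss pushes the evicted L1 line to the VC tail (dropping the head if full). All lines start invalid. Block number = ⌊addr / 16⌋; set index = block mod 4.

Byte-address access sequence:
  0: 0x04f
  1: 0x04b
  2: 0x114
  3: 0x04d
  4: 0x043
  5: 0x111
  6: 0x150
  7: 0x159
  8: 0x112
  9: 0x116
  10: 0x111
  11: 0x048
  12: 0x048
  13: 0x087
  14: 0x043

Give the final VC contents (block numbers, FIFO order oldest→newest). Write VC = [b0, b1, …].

VC = [21, 8]

#0 0x4f→b4/s0 MISS; vc=[]
#1 0x4b→b4/s0 L1-HIT; vc=[]
#2 0x114→b17/s1 MISS; vc=[]
#3 0x4d→b4/s0 L1-HIT; vc=[]
#4 0x43→b4/s0 L1-HIT; vc=[]
#5 0x111→b17/s1 L1-HIT; vc=[]
#6 0x150→b21/s1 MISS; vc=[17]
#7 0x159→b21/s1 L1-HIT; vc=[17]
#8 0x112→b17/s1 VC-HIT; vc=[21]
#9 0x116→b17/s1 L1-HIT; vc=[21]
#10 0x111→b17/s1 L1-HIT; vc=[21]
#11 0x48→b4/s0 L1-HIT; vc=[21]
#12 0x48→b4/s0 L1-HIT; vc=[21]
#13 0x87→b8/s0 MISS; vc=[21,4]
#14 0x43→b4/s0 VC-HIT; vc=[21,8]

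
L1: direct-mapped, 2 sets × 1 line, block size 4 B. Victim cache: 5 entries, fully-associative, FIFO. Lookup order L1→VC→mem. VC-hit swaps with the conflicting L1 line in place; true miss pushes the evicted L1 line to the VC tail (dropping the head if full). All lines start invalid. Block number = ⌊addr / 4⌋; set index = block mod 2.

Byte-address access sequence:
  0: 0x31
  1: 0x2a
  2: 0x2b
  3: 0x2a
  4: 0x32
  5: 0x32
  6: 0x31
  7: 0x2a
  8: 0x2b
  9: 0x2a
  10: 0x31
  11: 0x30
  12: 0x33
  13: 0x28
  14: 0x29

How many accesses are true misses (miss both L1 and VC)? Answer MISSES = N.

MISSES = 2

#0 0x31→b12/s0 MISS; vc=[]
#1 0x2a→b10/s0 MISS; vc=[12]
#2 0x2b→b10/s0 L1-HIT; vc=[12]
#3 0x2a→b10/s0 L1-HIT; vc=[12]
#4 0x32→b12/s0 VC-HIT; vc=[10]
#5 0x32→b12/s0 L1-HIT; vc=[10]
#6 0x31→b12/s0 L1-HIT; vc=[10]
#7 0x2a→b10/s0 VC-HIT; vc=[12]
#8 0x2b→b10/s0 L1-HIT; vc=[12]
#9 0x2a→b10/s0 L1-HIT; vc=[12]
#10 0x31→b12/s0 VC-HIT; vc=[10]
#11 0x30→b12/s0 L1-HIT; vc=[10]
#12 0x33→b12/s0 L1-HIT; vc=[10]
#13 0x28→b10/s0 VC-HIT; vc=[12]
#14 0x29→b10/s0 L1-HIT; vc=[12]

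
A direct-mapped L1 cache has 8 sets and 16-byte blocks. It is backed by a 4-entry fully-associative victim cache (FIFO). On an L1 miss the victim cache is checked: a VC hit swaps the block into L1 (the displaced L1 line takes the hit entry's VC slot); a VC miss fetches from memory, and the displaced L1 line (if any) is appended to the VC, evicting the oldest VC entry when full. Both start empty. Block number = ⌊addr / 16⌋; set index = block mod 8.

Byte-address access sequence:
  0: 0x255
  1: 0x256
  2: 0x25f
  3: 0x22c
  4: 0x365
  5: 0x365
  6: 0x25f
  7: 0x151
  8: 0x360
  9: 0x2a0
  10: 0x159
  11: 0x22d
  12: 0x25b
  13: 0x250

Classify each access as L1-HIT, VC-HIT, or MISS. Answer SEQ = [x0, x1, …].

SEQ = [MISS, L1-HIT, L1-HIT, MISS, MISS, L1-HIT, L1-HIT, MISS, L1-HIT, MISS, L1-HIT, VC-HIT, VC-HIT, L1-HIT]

  [0] addr=0x255 blk=37 s=5: MISS | VC []
  [1] addr=0x256 blk=37 s=5: L1-HIT | VC []
  [2] addr=0x25f blk=37 s=5: L1-HIT | VC []
  [3] addr=0x22c blk=34 s=2: MISS | VC []
  [4] addr=0x365 blk=54 s=6: MISS | VC []
  [5] addr=0x365 blk=54 s=6: L1-HIT | VC []
  [6] addr=0x25f blk=37 s=5: L1-HIT | VC []
  [7] addr=0x151 blk=21 s=5: MISS | VC [37]
  [8] addr=0x360 blk=54 s=6: L1-HIT | VC [37]
  [9] addr=0x2a0 blk=42 s=2: MISS | VC [37, 34]
  [10] addr=0x159 blk=21 s=5: L1-HIT | VC [37, 34]
  [11] addr=0x22d blk=34 s=2: VC-HIT | VC [37, 42]
  [12] addr=0x25b blk=37 s=5: VC-HIT | VC [21, 42]
  [13] addr=0x250 blk=37 s=5: L1-HIT | VC [21, 42]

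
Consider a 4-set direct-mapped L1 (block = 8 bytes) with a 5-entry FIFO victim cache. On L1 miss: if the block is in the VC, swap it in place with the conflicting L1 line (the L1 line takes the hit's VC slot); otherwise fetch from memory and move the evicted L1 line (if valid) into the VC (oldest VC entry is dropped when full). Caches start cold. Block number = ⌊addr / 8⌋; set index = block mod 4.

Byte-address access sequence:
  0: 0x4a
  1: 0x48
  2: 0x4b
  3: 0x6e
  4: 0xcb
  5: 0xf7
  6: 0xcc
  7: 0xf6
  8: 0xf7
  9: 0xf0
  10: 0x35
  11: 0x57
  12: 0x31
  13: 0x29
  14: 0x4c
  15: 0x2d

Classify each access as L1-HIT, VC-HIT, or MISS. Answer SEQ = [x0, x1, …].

0: 0x4a (blk 9, set 1) → MISS  vc=[]
1: 0x48 (blk 9, set 1) → L1-HIT  vc=[]
2: 0x4b (blk 9, set 1) → L1-HIT  vc=[]
3: 0x6e (blk 13, set 1) → MISS  vc=[9]
4: 0xcb (blk 25, set 1) → MISS  vc=[9, 13]
5: 0xf7 (blk 30, set 2) → MISS  vc=[9, 13]
6: 0xcc (blk 25, set 1) → L1-HIT  vc=[9, 13]
7: 0xf6 (blk 30, set 2) → L1-HIT  vc=[9, 13]
8: 0xf7 (blk 30, set 2) → L1-HIT  vc=[9, 13]
9: 0xf0 (blk 30, set 2) → L1-HIT  vc=[9, 13]
10: 0x35 (blk 6, set 2) → MISS  vc=[9, 13, 30]
11: 0x57 (blk 10, set 2) → MISS  vc=[9, 13, 30, 6]
12: 0x31 (blk 6, set 2) → VC-HIT  vc=[9, 13, 30, 10]
13: 0x29 (blk 5, set 1) → MISS  vc=[9, 13, 30, 10, 25]
14: 0x4c (blk 9, set 1) → VC-HIT  vc=[5, 13, 30, 10, 25]
15: 0x2d (blk 5, set 1) → VC-HIT  vc=[9, 13, 30, 10, 25]

SEQ = [MISS, L1-HIT, L1-HIT, MISS, MISS, MISS, L1-HIT, L1-HIT, L1-HIT, L1-HIT, MISS, MISS, VC-HIT, MISS, VC-HIT, VC-HIT]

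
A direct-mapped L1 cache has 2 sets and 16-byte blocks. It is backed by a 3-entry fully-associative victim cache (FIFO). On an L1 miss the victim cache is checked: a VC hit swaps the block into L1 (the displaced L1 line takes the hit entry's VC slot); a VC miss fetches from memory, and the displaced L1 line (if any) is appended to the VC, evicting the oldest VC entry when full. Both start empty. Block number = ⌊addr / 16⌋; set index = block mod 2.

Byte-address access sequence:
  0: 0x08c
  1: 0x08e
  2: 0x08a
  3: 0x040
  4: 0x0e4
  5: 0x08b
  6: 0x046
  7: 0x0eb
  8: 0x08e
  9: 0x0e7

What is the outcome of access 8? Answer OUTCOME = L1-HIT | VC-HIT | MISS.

  [0] addr=0x8c blk=8 s=0: MISS | VC []
  [1] addr=0x8e blk=8 s=0: L1-HIT | VC []
  [2] addr=0x8a blk=8 s=0: L1-HIT | VC []
  [3] addr=0x40 blk=4 s=0: MISS | VC [8]
  [4] addr=0xe4 blk=14 s=0: MISS | VC [8, 4]
  [5] addr=0x8b blk=8 s=0: VC-HIT | VC [14, 4]
  [6] addr=0x46 blk=4 s=0: VC-HIT | VC [14, 8]
  [7] addr=0xeb blk=14 s=0: VC-HIT | VC [4, 8]
  [8] addr=0x8e blk=8 s=0: VC-HIT | VC [4, 14]
  [9] addr=0xe7 blk=14 s=0: VC-HIT | VC [4, 8]

OUTCOME = VC-HIT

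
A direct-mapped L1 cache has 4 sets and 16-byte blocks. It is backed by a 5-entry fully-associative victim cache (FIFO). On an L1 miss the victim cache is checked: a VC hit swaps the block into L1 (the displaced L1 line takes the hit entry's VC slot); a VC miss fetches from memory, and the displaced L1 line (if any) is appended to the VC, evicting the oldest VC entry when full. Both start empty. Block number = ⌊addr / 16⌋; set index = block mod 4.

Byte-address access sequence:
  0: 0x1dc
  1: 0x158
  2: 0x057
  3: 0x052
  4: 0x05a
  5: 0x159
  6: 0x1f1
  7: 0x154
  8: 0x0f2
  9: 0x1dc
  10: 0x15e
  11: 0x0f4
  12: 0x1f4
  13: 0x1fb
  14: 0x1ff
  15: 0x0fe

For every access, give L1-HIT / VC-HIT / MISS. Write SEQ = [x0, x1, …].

SEQ = [MISS, MISS, MISS, L1-HIT, L1-HIT, VC-HIT, MISS, L1-HIT, MISS, VC-HIT, VC-HIT, L1-HIT, VC-HIT, L1-HIT, L1-HIT, VC-HIT]

  [0] addr=0x1dc blk=29 s=1: MISS | VC []
  [1] addr=0x158 blk=21 s=1: MISS | VC [29]
  [2] addr=0x57 blk=5 s=1: MISS | VC [29, 21]
  [3] addr=0x52 blk=5 s=1: L1-HIT | VC [29, 21]
  [4] addr=0x5a blk=5 s=1: L1-HIT | VC [29, 21]
  [5] addr=0x159 blk=21 s=1: VC-HIT | VC [29, 5]
  [6] addr=0x1f1 blk=31 s=3: MISS | VC [29, 5]
  [7] addr=0x154 blk=21 s=1: L1-HIT | VC [29, 5]
  [8] addr=0xf2 blk=15 s=3: MISS | VC [29, 5, 31]
  [9] addr=0x1dc blk=29 s=1: VC-HIT | VC [21, 5, 31]
  [10] addr=0x15e blk=21 s=1: VC-HIT | VC [29, 5, 31]
  [11] addr=0xf4 blk=15 s=3: L1-HIT | VC [29, 5, 31]
  [12] addr=0x1f4 blk=31 s=3: VC-HIT | VC [29, 5, 15]
  [13] addr=0x1fb blk=31 s=3: L1-HIT | VC [29, 5, 15]
  [14] addr=0x1ff blk=31 s=3: L1-HIT | VC [29, 5, 15]
  [15] addr=0xfe blk=15 s=3: VC-HIT | VC [29, 5, 31]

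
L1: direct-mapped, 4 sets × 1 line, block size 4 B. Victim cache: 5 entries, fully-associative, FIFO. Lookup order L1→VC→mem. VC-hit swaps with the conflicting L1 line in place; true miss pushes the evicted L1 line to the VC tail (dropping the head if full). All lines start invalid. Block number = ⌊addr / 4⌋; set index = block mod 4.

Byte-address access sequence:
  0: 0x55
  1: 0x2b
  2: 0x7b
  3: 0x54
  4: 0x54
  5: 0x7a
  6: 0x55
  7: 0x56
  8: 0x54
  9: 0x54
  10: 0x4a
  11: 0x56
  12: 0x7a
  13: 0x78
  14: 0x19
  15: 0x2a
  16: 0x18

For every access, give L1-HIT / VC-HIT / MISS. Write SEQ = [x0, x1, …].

  [0] addr=0x55 blk=21 s=1: MISS | VC []
  [1] addr=0x2b blk=10 s=2: MISS | VC []
  [2] addr=0x7b blk=30 s=2: MISS | VC [10]
  [3] addr=0x54 blk=21 s=1: L1-HIT | VC [10]
  [4] addr=0x54 blk=21 s=1: L1-HIT | VC [10]
  [5] addr=0x7a blk=30 s=2: L1-HIT | VC [10]
  [6] addr=0x55 blk=21 s=1: L1-HIT | VC [10]
  [7] addr=0x56 blk=21 s=1: L1-HIT | VC [10]
  [8] addr=0x54 blk=21 s=1: L1-HIT | VC [10]
  [9] addr=0x54 blk=21 s=1: L1-HIT | VC [10]
  [10] addr=0x4a blk=18 s=2: MISS | VC [10, 30]
  [11] addr=0x56 blk=21 s=1: L1-HIT | VC [10, 30]
  [12] addr=0x7a blk=30 s=2: VC-HIT | VC [10, 18]
  [13] addr=0x78 blk=30 s=2: L1-HIT | VC [10, 18]
  [14] addr=0x19 blk=6 s=2: MISS | VC [10, 18, 30]
  [15] addr=0x2a blk=10 s=2: VC-HIT | VC [6, 18, 30]
  [16] addr=0x18 blk=6 s=2: VC-HIT | VC [10, 18, 30]

SEQ = [MISS, MISS, MISS, L1-HIT, L1-HIT, L1-HIT, L1-HIT, L1-HIT, L1-HIT, L1-HIT, MISS, L1-HIT, VC-HIT, L1-HIT, MISS, VC-HIT, VC-HIT]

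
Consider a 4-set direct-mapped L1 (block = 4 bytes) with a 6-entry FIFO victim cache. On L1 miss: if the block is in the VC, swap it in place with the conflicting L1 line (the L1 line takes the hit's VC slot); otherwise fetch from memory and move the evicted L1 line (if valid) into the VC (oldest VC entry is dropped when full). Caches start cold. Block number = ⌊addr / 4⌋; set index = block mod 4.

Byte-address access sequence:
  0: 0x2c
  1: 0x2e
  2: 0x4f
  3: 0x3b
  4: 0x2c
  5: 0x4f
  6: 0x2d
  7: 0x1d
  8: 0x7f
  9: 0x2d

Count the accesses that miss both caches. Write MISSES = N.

MISSES = 5

0: 0x2c (blk 11, set 3) → MISS  vc=[]
1: 0x2e (blk 11, set 3) → L1-HIT  vc=[]
2: 0x4f (blk 19, set 3) → MISS  vc=[11]
3: 0x3b (blk 14, set 2) → MISS  vc=[11]
4: 0x2c (blk 11, set 3) → VC-HIT  vc=[19]
5: 0x4f (blk 19, set 3) → VC-HIT  vc=[11]
6: 0x2d (blk 11, set 3) → VC-HIT  vc=[19]
7: 0x1d (blk 7, set 3) → MISS  vc=[19, 11]
8: 0x7f (blk 31, set 3) → MISS  vc=[19, 11, 7]
9: 0x2d (blk 11, set 3) → VC-HIT  vc=[19, 31, 7]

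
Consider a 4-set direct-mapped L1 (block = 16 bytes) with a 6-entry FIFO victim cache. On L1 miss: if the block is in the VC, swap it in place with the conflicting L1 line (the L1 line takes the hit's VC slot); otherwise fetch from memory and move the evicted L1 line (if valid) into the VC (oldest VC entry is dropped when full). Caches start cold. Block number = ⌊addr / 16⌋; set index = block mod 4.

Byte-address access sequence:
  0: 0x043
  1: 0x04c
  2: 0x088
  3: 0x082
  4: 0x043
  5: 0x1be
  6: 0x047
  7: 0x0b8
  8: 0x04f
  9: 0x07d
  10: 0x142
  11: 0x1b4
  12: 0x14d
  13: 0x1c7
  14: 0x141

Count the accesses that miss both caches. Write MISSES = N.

  [0] addr=0x43 blk=4 s=0: MISS | VC []
  [1] addr=0x4c blk=4 s=0: L1-HIT | VC []
  [2] addr=0x88 blk=8 s=0: MISS | VC [4]
  [3] addr=0x82 blk=8 s=0: L1-HIT | VC [4]
  [4] addr=0x43 blk=4 s=0: VC-HIT | VC [8]
  [5] addr=0x1be blk=27 s=3: MISS | VC [8]
  [6] addr=0x47 blk=4 s=0: L1-HIT | VC [8]
  [7] addr=0xb8 blk=11 s=3: MISS | VC [8, 27]
  [8] addr=0x4f blk=4 s=0: L1-HIT | VC [8, 27]
  [9] addr=0x7d blk=7 s=3: MISS | VC [8, 27, 11]
  [10] addr=0x142 blk=20 s=0: MISS | VC [8, 27, 11, 4]
  [11] addr=0x1b4 blk=27 s=3: VC-HIT | VC [8, 7, 11, 4]
  [12] addr=0x14d blk=20 s=0: L1-HIT | VC [8, 7, 11, 4]
  [13] addr=0x1c7 blk=28 s=0: MISS | VC [8, 7, 11, 4, 20]
  [14] addr=0x141 blk=20 s=0: VC-HIT | VC [8, 7, 11, 4, 28]

MISSES = 7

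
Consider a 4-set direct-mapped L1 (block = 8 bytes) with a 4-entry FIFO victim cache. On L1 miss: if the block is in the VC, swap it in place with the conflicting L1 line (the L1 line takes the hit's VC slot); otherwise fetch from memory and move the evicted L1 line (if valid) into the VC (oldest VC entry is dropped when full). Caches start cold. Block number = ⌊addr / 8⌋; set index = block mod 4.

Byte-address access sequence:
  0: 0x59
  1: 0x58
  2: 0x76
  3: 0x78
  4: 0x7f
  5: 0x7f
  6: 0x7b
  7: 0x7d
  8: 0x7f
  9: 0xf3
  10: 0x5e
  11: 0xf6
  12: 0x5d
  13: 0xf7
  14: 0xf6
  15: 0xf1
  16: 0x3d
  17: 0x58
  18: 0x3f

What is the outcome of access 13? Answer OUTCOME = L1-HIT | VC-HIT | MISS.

OUTCOME = L1-HIT

#0 0x59→b11/s3 MISS; vc=[]
#1 0x58→b11/s3 L1-HIT; vc=[]
#2 0x76→b14/s2 MISS; vc=[]
#3 0x78→b15/s3 MISS; vc=[11]
#4 0x7f→b15/s3 L1-HIT; vc=[11]
#5 0x7f→b15/s3 L1-HIT; vc=[11]
#6 0x7b→b15/s3 L1-HIT; vc=[11]
#7 0x7d→b15/s3 L1-HIT; vc=[11]
#8 0x7f→b15/s3 L1-HIT; vc=[11]
#9 0xf3→b30/s2 MISS; vc=[11,14]
#10 0x5e→b11/s3 VC-HIT; vc=[15,14]
#11 0xf6→b30/s2 L1-HIT; vc=[15,14]
#12 0x5d→b11/s3 L1-HIT; vc=[15,14]
#13 0xf7→b30/s2 L1-HIT; vc=[15,14]
#14 0xf6→b30/s2 L1-HIT; vc=[15,14]
#15 0xf1→b30/s2 L1-HIT; vc=[15,14]
#16 0x3d→b7/s3 MISS; vc=[15,14,11]
#17 0x58→b11/s3 VC-HIT; vc=[15,14,7]
#18 0x3f→b7/s3 VC-HIT; vc=[15,14,11]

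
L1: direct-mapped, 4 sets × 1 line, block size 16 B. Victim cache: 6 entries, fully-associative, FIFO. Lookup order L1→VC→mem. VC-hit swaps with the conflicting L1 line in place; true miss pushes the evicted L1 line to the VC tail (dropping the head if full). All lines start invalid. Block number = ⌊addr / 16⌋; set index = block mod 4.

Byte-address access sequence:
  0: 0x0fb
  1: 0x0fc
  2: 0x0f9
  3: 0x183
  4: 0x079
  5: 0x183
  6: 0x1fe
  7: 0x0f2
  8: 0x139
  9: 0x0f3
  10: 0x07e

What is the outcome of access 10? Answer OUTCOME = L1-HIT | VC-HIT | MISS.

  [0] addr=0xfb blk=15 s=3: MISS | VC []
  [1] addr=0xfc blk=15 s=3: L1-HIT | VC []
  [2] addr=0xf9 blk=15 s=3: L1-HIT | VC []
  [3] addr=0x183 blk=24 s=0: MISS | VC []
  [4] addr=0x79 blk=7 s=3: MISS | VC [15]
  [5] addr=0x183 blk=24 s=0: L1-HIT | VC [15]
  [6] addr=0x1fe blk=31 s=3: MISS | VC [15, 7]
  [7] addr=0xf2 blk=15 s=3: VC-HIT | VC [31, 7]
  [8] addr=0x139 blk=19 s=3: MISS | VC [31, 7, 15]
  [9] addr=0xf3 blk=15 s=3: VC-HIT | VC [31, 7, 19]
  [10] addr=0x7e blk=7 s=3: VC-HIT | VC [31, 15, 19]

OUTCOME = VC-HIT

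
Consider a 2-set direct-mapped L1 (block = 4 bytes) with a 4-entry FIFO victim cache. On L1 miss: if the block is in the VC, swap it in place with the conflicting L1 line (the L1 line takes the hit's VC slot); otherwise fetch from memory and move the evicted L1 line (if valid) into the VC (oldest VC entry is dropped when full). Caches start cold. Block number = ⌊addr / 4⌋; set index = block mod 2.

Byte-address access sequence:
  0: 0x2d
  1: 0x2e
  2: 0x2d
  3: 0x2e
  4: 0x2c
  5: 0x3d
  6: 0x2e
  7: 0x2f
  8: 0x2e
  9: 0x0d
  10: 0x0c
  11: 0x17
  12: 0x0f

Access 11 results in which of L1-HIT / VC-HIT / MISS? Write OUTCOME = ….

OUTCOME = MISS

  [0] addr=0x2d blk=11 s=1: MISS | VC []
  [1] addr=0x2e blk=11 s=1: L1-HIT | VC []
  [2] addr=0x2d blk=11 s=1: L1-HIT | VC []
  [3] addr=0x2e blk=11 s=1: L1-HIT | VC []
  [4] addr=0x2c blk=11 s=1: L1-HIT | VC []
  [5] addr=0x3d blk=15 s=1: MISS | VC [11]
  [6] addr=0x2e blk=11 s=1: VC-HIT | VC [15]
  [7] addr=0x2f blk=11 s=1: L1-HIT | VC [15]
  [8] addr=0x2e blk=11 s=1: L1-HIT | VC [15]
  [9] addr=0xd blk=3 s=1: MISS | VC [15, 11]
  [10] addr=0xc blk=3 s=1: L1-HIT | VC [15, 11]
  [11] addr=0x17 blk=5 s=1: MISS | VC [15, 11, 3]
  [12] addr=0xf blk=3 s=1: VC-HIT | VC [15, 11, 5]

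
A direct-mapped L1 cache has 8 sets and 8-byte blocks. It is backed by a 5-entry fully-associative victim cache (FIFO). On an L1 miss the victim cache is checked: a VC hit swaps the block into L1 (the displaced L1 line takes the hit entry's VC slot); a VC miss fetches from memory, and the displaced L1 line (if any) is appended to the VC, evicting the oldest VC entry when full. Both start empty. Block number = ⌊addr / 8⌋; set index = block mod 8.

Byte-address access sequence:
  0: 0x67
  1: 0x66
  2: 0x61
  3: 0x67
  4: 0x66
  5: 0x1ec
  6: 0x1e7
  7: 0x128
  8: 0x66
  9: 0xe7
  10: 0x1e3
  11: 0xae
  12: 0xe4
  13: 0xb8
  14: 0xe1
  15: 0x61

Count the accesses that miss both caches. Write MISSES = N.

MISSES = 7

  [0] addr=0x67 blk=12 s=4: MISS | VC []
  [1] addr=0x66 blk=12 s=4: L1-HIT | VC []
  [2] addr=0x61 blk=12 s=4: L1-HIT | VC []
  [3] addr=0x67 blk=12 s=4: L1-HIT | VC []
  [4] addr=0x66 blk=12 s=4: L1-HIT | VC []
  [5] addr=0x1ec blk=61 s=5: MISS | VC []
  [6] addr=0x1e7 blk=60 s=4: MISS | VC [12]
  [7] addr=0x128 blk=37 s=5: MISS | VC [12, 61]
  [8] addr=0x66 blk=12 s=4: VC-HIT | VC [60, 61]
  [9] addr=0xe7 blk=28 s=4: MISS | VC [60, 61, 12]
  [10] addr=0x1e3 blk=60 s=4: VC-HIT | VC [28, 61, 12]
  [11] addr=0xae blk=21 s=5: MISS | VC [28, 61, 12, 37]
  [12] addr=0xe4 blk=28 s=4: VC-HIT | VC [60, 61, 12, 37]
  [13] addr=0xb8 blk=23 s=7: MISS | VC [60, 61, 12, 37]
  [14] addr=0xe1 blk=28 s=4: L1-HIT | VC [60, 61, 12, 37]
  [15] addr=0x61 blk=12 s=4: VC-HIT | VC [60, 61, 28, 37]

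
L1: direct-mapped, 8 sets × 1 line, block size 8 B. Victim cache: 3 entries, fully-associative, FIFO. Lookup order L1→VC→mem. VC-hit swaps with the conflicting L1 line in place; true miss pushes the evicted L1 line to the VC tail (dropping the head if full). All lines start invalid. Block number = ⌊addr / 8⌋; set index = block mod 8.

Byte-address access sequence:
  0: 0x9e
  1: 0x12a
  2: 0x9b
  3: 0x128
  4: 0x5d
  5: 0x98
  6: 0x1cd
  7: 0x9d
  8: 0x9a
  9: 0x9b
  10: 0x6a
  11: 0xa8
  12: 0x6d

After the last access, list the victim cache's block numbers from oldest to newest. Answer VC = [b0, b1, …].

VC = [11, 37, 21]

#0 0x9e→b19/s3 MISS; vc=[]
#1 0x12a→b37/s5 MISS; vc=[]
#2 0x9b→b19/s3 L1-HIT; vc=[]
#3 0x128→b37/s5 L1-HIT; vc=[]
#4 0x5d→b11/s3 MISS; vc=[19]
#5 0x98→b19/s3 VC-HIT; vc=[11]
#6 0x1cd→b57/s1 MISS; vc=[11]
#7 0x9d→b19/s3 L1-HIT; vc=[11]
#8 0x9a→b19/s3 L1-HIT; vc=[11]
#9 0x9b→b19/s3 L1-HIT; vc=[11]
#10 0x6a→b13/s5 MISS; vc=[11,37]
#11 0xa8→b21/s5 MISS; vc=[11,37,13]
#12 0x6d→b13/s5 VC-HIT; vc=[11,37,21]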